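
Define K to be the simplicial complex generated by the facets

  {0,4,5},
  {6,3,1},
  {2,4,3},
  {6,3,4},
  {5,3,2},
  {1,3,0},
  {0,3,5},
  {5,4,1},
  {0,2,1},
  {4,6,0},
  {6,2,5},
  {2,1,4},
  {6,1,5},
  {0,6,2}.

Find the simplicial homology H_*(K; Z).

H_0 = Z,  H_1 = Z^2,  H_2 = Z.

Order the vertices as 0 < 1 < 2 < 3 < 4 < 5 < 6. Listing each simplex with vertices in this order, K has dimension 2 with simplices:

  0-simplices (7): [0], [1], [2], [3], [4], [5], [6]
  1-simplices (21): [0,1], [0,2], [0,3], [0,4], [0,5], [0,6], [1,2], [1,3], [1,4], [1,5], [1,6], [2,3], [2,4], [2,5], [2,6], [3,4], [3,5], [3,6], [4,5], [4,6], [5,6]
  2-simplices (14): [0,1,2], [0,1,3], [0,2,6], [0,3,5], [0,4,5], [0,4,6], [1,2,4], [1,3,6], [1,4,5], [1,5,6], [2,3,4], [2,3,5], [2,5,6], [3,4,6]

so the chain groups are C_0 ≅ Z^7, C_1 ≅ Z^21, C_2 ≅ Z^14.

∂_1: C_1 → C_0 maps an edge to its endpoints' difference, ∂[p,q] = q − p.
The 7×21 boundary matrix has rank 6 and Smith normal form diag(1,1,1,1,1,1).

Boundary ∂_2: C_2 → C_1 acts by ∂[p,q,r] = [q,r] − [p,r] + [p,q]. For instance
  ∂[0,1,2] = [1,2] − [0,2] + [0,1],
  ∂[0,3,5] = [3,5] − [0,5] + [0,3].
As a 21×14 matrix over Z this has rank 13, with invariant factors (1,1,1,1,1,1,1,1,1,1,1,1,1).

From H_k ≅ ker(∂_k) / im(∂_{k+1}) we obtain:

  H_0: rank C_0 − rank ∂_1 = 7 − 6 = 1, and the invariant factors of ∂_1 are all 1, so H_0 = Z.
  H_1: rank ker ∂_1 − rank ∂_2 = (21 − 6) − 13 = 2, and the invariant factors of ∂_2 are all 1, so H_1 = Z^2.
  H_2: rank ker ∂_2 − rank ∂_3 = (14 − 13) − 0 = 1, and there is no ∂_3, so H_2 = Z.

As a check, the Euler characteristic is 7 − 21 + 14 = 0, which agrees with 1 − 2 + 1 = 0.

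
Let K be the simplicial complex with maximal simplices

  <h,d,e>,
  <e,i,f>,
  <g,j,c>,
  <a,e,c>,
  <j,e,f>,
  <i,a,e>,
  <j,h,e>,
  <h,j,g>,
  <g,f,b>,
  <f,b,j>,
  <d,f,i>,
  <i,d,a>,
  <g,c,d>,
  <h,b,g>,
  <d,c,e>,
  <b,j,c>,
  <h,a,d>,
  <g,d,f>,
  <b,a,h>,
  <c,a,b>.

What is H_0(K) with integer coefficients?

H_0 = Z.

Fix the vertex order a < b < c < d < e < f < g < h < i < j and write every simplex with vertices in increasing order. Then dim K = 2 and the simplices of K are:

  0-simplices (10): a, b, c, d, e, f, g, h, i, j
  1-simplices (30): ab, ac, ad, ae, ah, ai, bc, bf, bg, bh, bj, cd, ce, cg, cj, de, df, dg, dh, di, ef, eh, ei, ej, fg, fi, fj, gh, gj, hj
  2-simplices (20): abc, abh, ace, adh, adi, aei, bcj, bfg, bfj, bgh, cde, cdg, cgj, deh, dfg, dfi, efi, efj, ehj, ghj

so the chain groups are C_0 ≅ Z^10, C_1 ≅ Z^30, C_2 ≅ Z^20.

Boundary ∂_1: C_1 → C_0 sends each edge [p,q] (with p < q) to q − p.
As a 10×30 matrix over Z this has rank 9, with invariant factors (1,1,1,1,1,1,1,1,1).

∂_2: C_2 → C_1 maps a triangle to the signed sum of its edges. For instance
  ∂bfj = fj − bj + bf,
  ∂efj = fj − ej + ef.
The 30×20 boundary matrix has rank 20 and Smith normal form diag(1,1,1,1,1,1,1,1,1,1,1,1,1,1,1,1,1,1,1,2).

Computing H_k = (kernel of ∂_k) / (image of ∂_{k+1}):

  H_0: rank C_0 − rank ∂_1 = 10 − 9 = 1, and the invariant factors of ∂_1 are all 1, so H_0 = Z.

(K is a triangulation of the Klein bottle.)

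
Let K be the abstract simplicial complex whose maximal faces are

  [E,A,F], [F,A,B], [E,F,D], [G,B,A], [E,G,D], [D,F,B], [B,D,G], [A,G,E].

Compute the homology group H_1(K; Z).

Take the total order A < B < D < E < F < G on the vertex set. Then K (dimension 2) consists of the simplices:

  0-simplices (6): A, B, D, E, F, G
  1-simplices (12): AB, AE, AF, AG, BD, BF, BG, DE, DF, DG, EF, EG
  2-simplices (8): ABF, ABG, AEF, AEG, BDF, BDG, DEF, DEG

giving chain groups C_0 ≅ Z^6, C_1 ≅ Z^12, C_2 ≅ Z^8.

The boundary map ∂_1: C_1 → C_0 sends each edge [p,q] (with p < q) to q − p.
The resulting 6×12 matrix has rank 5, and its Smith normal form has invariant factors (1,1,1,1,1).

∂_2: C_2 → C_1 acts by ∂[p,q,r] = [q,r] − [p,r] + [p,q]. For instance
  ∂DEG = EG − DG + DE,
  ∂ABF = BF − AF + AB.
As a 12×8 matrix over Z this has rank 7, with invariant factors (1,1,1,1,1,1,1).

Computing H_k = (kernel of ∂_k) / (image of ∂_{k+1}):

  H_1: rank ker ∂_1 − rank ∂_2 = (12 − 5) − 7 = 0, and the invariant factors of ∂_2 are all 1, so H_1 = 0.

(K is a triangulation of the 2-sphere S^2.)

H_1 = 0.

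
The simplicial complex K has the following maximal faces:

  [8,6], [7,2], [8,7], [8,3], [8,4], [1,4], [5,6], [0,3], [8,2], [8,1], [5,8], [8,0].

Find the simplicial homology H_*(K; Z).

H_0 = Z,  H_1 = Z^4.

Fix the vertex order 0 < 1 < 2 < 3 < 4 < 5 < 6 < 7 < 8 and write every simplex with vertices in increasing order. Then dim K = 1 and the simplices of K are:

  0-simplices (9): [0], [1], [2], [3], [4], [5], [6], [7], [8]
  1-simplices (12): [0,3], [0,8], [1,4], [1,8], [2,7], [2,8], [3,8], [4,8], [5,6], [5,8], [6,8], [7,8]

Hence C_0 ≅ Z^9, C_1 ≅ Z^12.

∂_1: C_1 → C_0 maps an edge to its endpoints' difference, ∂[p,q] = q − p. For instance
  ∂[1,8] = [8] − [1].
As a 9×12 matrix over Z this has rank 8, with invariant factors (1,1,1,1,1,1,1,1).

From H_k ≅ ker(∂_k) / im(∂_{k+1}) we obtain:

  H_0: rank C_0 − rank ∂_1 = 9 − 8 = 1, and the invariant factors of ∂_1 are all 1, so H_0 ≅ Z.
  H_1: rank ker ∂_1 − rank ∂_2 = (12 − 8) − 0 = 4, and there is no ∂_2, so H_1 ≅ Z^4.

As a check, the Euler characteristic is 9 − 12 = -3, which agrees with 1 − 4 = -3.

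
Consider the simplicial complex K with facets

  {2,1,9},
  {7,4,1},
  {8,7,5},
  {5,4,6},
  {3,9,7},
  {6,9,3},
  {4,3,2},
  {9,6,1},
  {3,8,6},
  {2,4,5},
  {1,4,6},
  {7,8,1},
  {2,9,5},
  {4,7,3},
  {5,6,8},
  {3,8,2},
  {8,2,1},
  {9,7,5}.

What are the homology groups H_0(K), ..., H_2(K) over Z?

H_0 ≅ Z,  H_1 ≅ Z^2,  H_2 ≅ Z.

Order the vertices as 1 < 2 < 3 < 4 < 5 < 6 < 7 < 8 < 9. Listing each simplex with vertices in this order, K has dimension 2 with simplices:

  0-simplices (9): [1], [2], [3], [4], [5], [6], [7], [8], [9]
  1-simplices (27): (27 of them)
  2-simplices (18): [1,2,8], [1,2,9], [1,4,6], [1,4,7], [1,6,9], [1,7,8], [2,3,4], [2,3,8], [2,4,5], [2,5,9], [3,4,7], [3,6,8], [3,6,9], [3,7,9], [4,5,6], [5,6,8], [5,7,8], [5,7,9]

so the chain groups are C_0 ≅ Z^9, C_1 ≅ Z^27, C_2 ≅ Z^18.

The boundary map ∂_1: C_1 → C_0 is given by ∂[p,q] = [q] − [p]. For instance
  ∂[4,7] = [7] − [4].
As a 9×27 matrix over Z this has rank 8, with invariant factors (1,1,1,1,1,1,1,1).

Boundary ∂_2: C_2 → C_1 sends each 2-simplex [p,q,r] to [q,r] − [p,r] + [p,q]. For instance
  ∂[5,6,8] = [6,8] − [5,8] + [5,6],
  ∂[5,7,9] = [7,9] − [5,9] + [5,7].
This gives a 27×18 integer matrix of rank 17; reducing to Smith normal form yields diagonal entries (1,1,1,1,1,1,1,1,1,1,1,1,1,1,1,1,1).

From H_k ≅ ker(∂_k) / im(∂_{k+1}) we obtain:

  H_0: rank C_0 − rank ∂_1 = 9 − 8 = 1, and the invariant factors of ∂_1 are all 1, so H_0 ≅ Z.
  H_1: rank ker ∂_1 − rank ∂_2 = (27 − 8) − 17 = 2, and the invariant factors of ∂_2 are all 1, so H_1 ≅ Z^2.
  H_2: rank ker ∂_2 − rank ∂_3 = (18 − 17) − 0 = 1, and there is no ∂_3, so H_2 ≅ Z.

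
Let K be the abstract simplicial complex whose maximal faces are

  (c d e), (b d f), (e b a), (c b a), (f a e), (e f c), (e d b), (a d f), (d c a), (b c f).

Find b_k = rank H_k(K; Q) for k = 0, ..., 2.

b_0 = 1, b_1 = 0, b_2 = 0.

We work with the vertex ordering a < b < c < d < e < f. The simplices of K, each written with vertices in increasing order, are:

  0-simplices (6): a, b, c, d, e, f
  1-simplices (15): ab, ac, ad, ae, af, bc, bd, be, bf, cd, ce, cf, de, df, ef
  2-simplices (10): abc, abe, acd, adf, aef, bcf, bde, bdf, cde, cef

Hence C_0 ≅ Z^6, C_1 ≅ Z^15, C_2 ≅ Z^10.

∂_1: C_1 → C_0 is given by ∂[p,q] = [q] − [p].
As a 6×15 matrix over Z this has rank 5, with invariant factors (1,1,1,1,1).

∂_2: C_2 → C_1 acts by ∂[p,q,r] = [q,r] − [p,r] + [p,q]. For instance
  ∂bcf = cf − bf + bc,
  ∂abc = bc − ac + ab.
The 15×10 boundary matrix has rank 10 and Smith normal form diag(1,1,1,1,1,1,1,1,1,2).

From H_k ≅ ker(∂_k) / im(∂_{k+1}) we obtain:

  H_0: rank C_0 − rank ∂_1 = 6 − 5 = 1, and the invariant factors of ∂_1 are all 1, so H_0 = Z.
  H_1: rank ker ∂_1 − rank ∂_2 = (15 − 5) − 10 = 0, and ∂_2 has invariant factor 2 > 1, so H_1 = Z/2.
  H_2: rank ker ∂_2 − rank ∂_3 = (10 − 10) − 0 = 0, and there is no ∂_3, so H_2 = 0.

Hence the Betti numbers are b_0 = 1, b_1 = 0, b_2 = 0.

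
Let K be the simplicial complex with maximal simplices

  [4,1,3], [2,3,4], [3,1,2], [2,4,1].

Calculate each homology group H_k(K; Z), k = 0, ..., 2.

Take the total order 1 < 2 < 3 < 4 on the vertex set. Then K (dimension 2) consists of the simplices:

  0-simplices (4): [1], [2], [3], [4]
  1-simplices (6): [1,2], [1,3], [1,4], [2,3], [2,4], [3,4]
  2-simplices (4): [1,2,3], [1,2,4], [1,3,4], [2,3,4]

so the chain groups are C_0 ≅ Z^4, C_1 ≅ Z^6, C_2 ≅ Z^4.

Boundary ∂_1: C_1 → C_0 sends each edge [p,q] (with p < q) to q − p. For instance
  ∂[1,2] = [2] − [1].
As a 4×6 matrix over Z this has rank 3, with invariant factors (1,1,1).

The boundary map ∂_2: C_2 → C_1 sends each 2-simplex [p,q,r] to [q,r] − [p,r] + [p,q]. For instance
  ∂[2,3,4] = [3,4] − [2,4] + [2,3],
  ∂[1,3,4] = [3,4] − [1,4] + [1,3].
The resulting 6×4 matrix has rank 3, and its Smith normal form has invariant factors (1,1,1).

Computing H_k = (kernel of ∂_k) / (image of ∂_{k+1}):

  H_0: rank C_0 − rank ∂_1 = 4 − 3 = 1, and the invariant factors of ∂_1 are all 1, so H_0 = Z.
  H_1: rank ker ∂_1 − rank ∂_2 = (6 − 3) − 3 = 0, and the invariant factors of ∂_2 are all 1, so H_1 = 0.
  H_2: rank ker ∂_2 − rank ∂_3 = (4 − 3) − 0 = 1, and there is no ∂_3, so H_2 = Z.

As a check, the Euler characteristic is 4 − 6 + 4 = 2, which agrees with 1 − 0 + 1 = 2.

H_0 = Z,  H_1 = 0,  H_2 = Z.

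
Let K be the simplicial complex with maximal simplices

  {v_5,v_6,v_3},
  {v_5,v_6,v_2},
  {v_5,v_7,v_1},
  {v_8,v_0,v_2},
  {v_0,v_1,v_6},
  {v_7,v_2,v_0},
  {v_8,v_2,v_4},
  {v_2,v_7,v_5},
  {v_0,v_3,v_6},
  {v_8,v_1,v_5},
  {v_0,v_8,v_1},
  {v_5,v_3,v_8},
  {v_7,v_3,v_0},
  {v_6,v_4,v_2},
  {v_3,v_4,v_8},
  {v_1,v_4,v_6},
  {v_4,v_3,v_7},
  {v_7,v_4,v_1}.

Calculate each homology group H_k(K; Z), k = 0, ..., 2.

H_0 ≅ Z,  H_1 ≅ Z^2,  H_2 ≅ Z.

We work with the vertex ordering v_0 < v_1 < v_2 < v_3 < v_4 < v_5 < v_6 < v_7 < v_8. The simplices of K, each written with vertices in increasing order, are:

  0-simplices (9): [v_0], [v_1], [v_2], [v_3], [v_4], [v_5], [v_6], [v_7], [v_8]
  1-simplices (27): (27 of them)
  2-simplices (18): (18 of them)

Hence C_0 ≅ Z^9, C_1 ≅ Z^27, C_2 ≅ Z^18.

∂_1: C_1 → C_0 is given by ∂[p,q] = [q] − [p]. For instance
  ∂[v_3,v_5] = [v_5] − [v_3].
The 9×27 boundary matrix has rank 8 and Smith normal form diag(1,1,1,1,1,1,1,1).

∂_2: C_2 → C_1 acts by ∂[p,q,r] = [q,r] − [p,r] + [p,q]. For instance
  ∂[v_3,v_5,v_8] = [v_5,v_8] − [v_3,v_8] + [v_3,v_5],
  ∂[v_0,v_3,v_6] = [v_3,v_6] − [v_0,v_6] + [v_0,v_3].
The resulting 27×18 matrix has rank 17, and its Smith normal form has invariant factors (1,1,1,1,1,1,1,1,1,1,1,1,1,1,1,1,1).

Reading off H_k = ker ∂_k / im ∂_{k+1}:

  H_0: rank C_0 − rank ∂_1 = 9 − 8 = 1, and the invariant factors of ∂_1 are all 1, so H_0 ≅ Z.
  H_1: rank ker ∂_1 − rank ∂_2 = (27 − 8) − 17 = 2, and the invariant factors of ∂_2 are all 1, so H_1 ≅ Z^2.
  H_2: rank ker ∂_2 − rank ∂_3 = (18 − 17) − 0 = 1, and there is no ∂_3, so H_2 ≅ Z.

(K is a triangulation of the torus T^2.)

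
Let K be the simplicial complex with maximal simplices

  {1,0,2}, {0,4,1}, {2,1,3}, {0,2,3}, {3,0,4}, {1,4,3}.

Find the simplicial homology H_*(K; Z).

Order the vertices as 0 < 1 < 2 < 3 < 4. Listing each simplex with vertices in this order, K has dimension 2 with simplices:

  0-simplices (5): [0], [1], [2], [3], [4]
  1-simplices (9): [0,1], [0,2], [0,3], [0,4], [1,2], [1,3], [1,4], [2,3], [3,4]
  2-simplices (6): [0,1,2], [0,1,4], [0,2,3], [0,3,4], [1,2,3], [1,3,4]

giving chain groups C_0 ≅ Z^5, C_1 ≅ Z^9, C_2 ≅ Z^6.

Boundary ∂_1: C_1 → C_0 maps an edge to its endpoints' difference, ∂[p,q] = q − p.
The resulting 5×9 matrix has rank 4, and its Smith normal form has invariant factors (1,1,1,1).

The boundary map ∂_2: C_2 → C_1 acts by ∂[p,q,r] = [q,r] − [p,r] + [p,q]. For instance
  ∂[0,3,4] = [3,4] − [0,4] + [0,3],
  ∂[1,3,4] = [3,4] − [1,4] + [1,3].
The resulting 9×6 matrix has rank 5, and its Smith normal form has invariant factors (1,1,1,1,1).

From H_k ≅ ker(∂_k) / im(∂_{k+1}) we obtain:

  H_0: rank C_0 − rank ∂_1 = 5 − 4 = 1, and the invariant factors of ∂_1 are all 1, so H_0 = Z.
  H_1: rank ker ∂_1 − rank ∂_2 = (9 − 4) − 5 = 0, and the invariant factors of ∂_2 are all 1, so H_1 = 0.
  H_2: rank ker ∂_2 − rank ∂_3 = (6 − 5) − 0 = 1, and there is no ∂_3, so H_2 = Z.

(K is a triangulation of the 2-sphere S^2.)

H_0 ≅ Z,  H_1 = 0,  H_2 ≅ Z.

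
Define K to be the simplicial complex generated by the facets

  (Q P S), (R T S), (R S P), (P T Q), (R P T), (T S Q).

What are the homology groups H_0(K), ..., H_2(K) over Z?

Take the total order P < Q < R < S < T on the vertex set. Then K (dimension 2) consists of the simplices:

  0-simplices (5): P, Q, R, S, T
  1-simplices (9): PQ, PR, PS, PT, QS, QT, RS, RT, ST
  2-simplices (6): PQS, PQT, PRS, PRT, QST, RST

giving chain groups C_0 ≅ Z^5, C_1 ≅ Z^9, C_2 ≅ Z^6.

Boundary ∂_1: C_1 → C_0 maps an edge to its endpoints' difference, ∂[p,q] = q − p.
As a 5×9 matrix over Z this has rank 4, with invariant factors (1,1,1,1).

The boundary map ∂_2: C_2 → C_1 acts by ∂[p,q,r] = [q,r] − [p,r] + [p,q]. For instance
  ∂PRT = RT − PT + PR,
  ∂QST = ST − QT + QS.
This gives a 9×6 integer matrix of rank 5; reducing to Smith normal form yields diagonal entries (1,1,1,1,1).

Now H_k = ker ∂_k / im ∂_{k+1}, so:

  H_0: rank C_0 − rank ∂_1 = 5 − 4 = 1, and the invariant factors of ∂_1 are all 1, so H_0 = Z.
  H_1: rank ker ∂_1 − rank ∂_2 = (9 − 4) − 5 = 0, and the invariant factors of ∂_2 are all 1, so H_1 = 0.
  H_2: rank ker ∂_2 − rank ∂_3 = (6 − 5) − 0 = 1, and there is no ∂_3, so H_2 = Z.

As a check, the Euler characteristic is 5 − 9 + 6 = 2, which agrees with 1 − 0 + 1 = 2.

H_0 ≅ Z,  H_1 = 0,  H_2 ≅ Z.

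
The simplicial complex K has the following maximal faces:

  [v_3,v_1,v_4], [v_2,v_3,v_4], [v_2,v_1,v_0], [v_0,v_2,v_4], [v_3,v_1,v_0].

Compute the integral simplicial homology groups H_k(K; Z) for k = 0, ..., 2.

H_0 ≅ Z,  H_1 ≅ Z,  H_2 = 0.

Order the vertices as v_0 < v_1 < v_2 < v_3 < v_4. Listing each simplex with vertices in this order, K has dimension 2 with simplices:

  0-simplices (5): [v_0], [v_1], [v_2], [v_3], [v_4]
  1-simplices (10): [v_0,v_1], [v_0,v_2], [v_0,v_3], [v_0,v_4], [v_1,v_2], [v_1,v_3], [v_1,v_4], [v_2,v_3], [v_2,v_4], [v_3,v_4]
  2-simplices (5): [v_0,v_1,v_2], [v_0,v_1,v_3], [v_0,v_2,v_4], [v_1,v_3,v_4], [v_2,v_3,v_4]

Hence C_0 ≅ Z^5, C_1 ≅ Z^10, C_2 ≅ Z^5.

The boundary map ∂_1: C_1 → C_0 maps an edge to its endpoints' difference, ∂[p,q] = q − p. For instance
  ∂[v_2,v_3] = [v_3] − [v_2].
The 5×10 boundary matrix has rank 4 and Smith normal form diag(1,1,1,1).

The boundary map ∂_2: C_2 → C_1 sends each 2-simplex [p,q,r] to [q,r] − [p,r] + [p,q]. For instance
  ∂[v_0,v_1,v_3] = [v_1,v_3] − [v_0,v_3] + [v_0,v_1],
  ∂[v_1,v_3,v_4] = [v_3,v_4] − [v_1,v_4] + [v_1,v_3].
As a 10×5 matrix over Z this has rank 5, with invariant factors (1,1,1,1,1).

Computing H_k = (kernel of ∂_k) / (image of ∂_{k+1}):

  H_0: rank C_0 − rank ∂_1 = 5 − 4 = 1, and the invariant factors of ∂_1 are all 1, so H_0 ≅ Z.
  H_1: rank ker ∂_1 − rank ∂_2 = (10 − 4) − 5 = 1, and the invariant factors of ∂_2 are all 1, so H_1 ≅ Z.
  H_2: rank ker ∂_2 − rank ∂_3 = (5 − 5) − 0 = 0, and there is no ∂_3, so H_2 ≅ 0.

(K is a triangulation of the Möbius band.)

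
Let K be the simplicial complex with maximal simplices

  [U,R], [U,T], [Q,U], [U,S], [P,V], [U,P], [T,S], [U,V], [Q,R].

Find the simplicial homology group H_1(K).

We work with the vertex ordering P < Q < R < S < T < U < V. The simplices of K, each written with vertices in increasing order, are:

  0-simplices (7): P, Q, R, S, T, U, V
  1-simplices (9): PU, PV, QR, QU, RU, ST, SU, TU, UV

so the chain groups are C_0 ≅ Z^7, C_1 ≅ Z^9.

Boundary ∂_1: C_1 → C_0 sends each edge [p,q] (with p < q) to q − p. For instance
  ∂SU = U − S.
This gives a 7×9 integer matrix of rank 6; reducing to Smith normal form yields diagonal entries (1,1,1,1,1,1).

Reading off H_k = ker ∂_k / im ∂_{k+1}:

  H_1: rank ker ∂_1 − rank ∂_2 = (9 − 6) − 0 = 3, and there is no ∂_2, so H_1 ≅ Z^3.

(K is a triangulation of a wedge of 3 circles.)

H_1 ≅ Z^3.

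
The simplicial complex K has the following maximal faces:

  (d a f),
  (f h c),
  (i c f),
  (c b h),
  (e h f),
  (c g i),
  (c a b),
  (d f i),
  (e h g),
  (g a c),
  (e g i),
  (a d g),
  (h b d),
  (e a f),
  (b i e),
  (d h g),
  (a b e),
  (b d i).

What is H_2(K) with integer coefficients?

Order the vertices as a < b < c < d < e < f < g < h < i. Listing each simplex with vertices in this order, K has dimension 2 with simplices:

  0-simplices (9): a, b, c, d, e, f, g, h, i
  1-simplices (27): ab, ac, ad, ae, af, ag, bc, bd, be, bh, bi, cf, cg, ch, ci, df, dg, dh, di, ef, eg, eh, ei, fh, fi, gh, gi
  2-simplices (18): abc, abe, acg, adf, adg, aef, bch, bdh, bdi, bei, cfh, cfi, cgi, dfi, dgh, efh, egh, egi

Hence C_0 ≅ Z^9, C_1 ≅ Z^27, C_2 ≅ Z^18.

The boundary map ∂_1: C_1 → C_0 sends each edge [p,q] (with p < q) to q − p.
The 9×27 boundary matrix has rank 8 and Smith normal form diag(1,1,1,1,1,1,1,1).

The boundary map ∂_2: C_2 → C_1 maps a triangle to the signed sum of its edges. For instance
  ∂cfh = fh − ch + cf,
  ∂acg = cg − ag + ac.
The resulting 27×18 matrix has rank 17, and its Smith normal form has invariant factors (1,1,1,1,1,1,1,1,1,1,1,1,1,1,1,1,1).

Reading off H_k = ker ∂_k / im ∂_{k+1}:

  H_2: rank ker ∂_2 − rank ∂_3 = (18 − 17) − 0 = 1, and there is no ∂_3, so H_2 ≅ Z.

H_2 ≅ Z.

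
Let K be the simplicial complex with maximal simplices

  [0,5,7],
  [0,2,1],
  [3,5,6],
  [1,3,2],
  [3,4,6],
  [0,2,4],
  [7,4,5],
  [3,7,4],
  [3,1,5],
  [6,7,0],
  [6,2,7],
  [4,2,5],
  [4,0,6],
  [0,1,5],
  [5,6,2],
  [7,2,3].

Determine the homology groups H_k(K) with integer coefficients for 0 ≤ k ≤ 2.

K has 8 vertices, 24 edges, 16 triangles.
rank ∂_0 = 0, rank ∂_1 = 7 ⇒ b_0 = 8 − 0 − 7 = 1; all invariant factors of ∂_1 are 1 so no torsion. So H_0 = Z.
rank ∂_1 = 7, rank ∂_2 = 15 ⇒ b_1 = 24 − 7 − 15 = 2; all invariant factors of ∂_2 are 1 so no torsion. So H_1 = Z^2.
rank ∂_2 = 15, rank ∂_3 = 0 ⇒ b_2 = 16 − 15 − 0 = 1. So H_2 = Z.

H_0 ≅ Z,  H_1 ≅ Z^2,  H_2 ≅ Z.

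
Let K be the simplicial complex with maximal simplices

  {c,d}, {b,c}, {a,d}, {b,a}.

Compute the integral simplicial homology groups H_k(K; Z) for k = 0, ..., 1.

H_0 = Z,  H_1 = Z.

We work with the vertex ordering a < b < c < d. The simplices of K, each written with vertices in increasing order, are:

  0-simplices (4): a, b, c, d
  1-simplices (4): ab, ad, bc, cd

so the chain groups are C_0 ≅ Z^4, C_1 ≅ Z^4.

∂_1: C_1 → C_0 is given by ∂[p,q] = [q] − [p]. For instance
  ∂cd = d − c.
This gives a 4×4 integer matrix of rank 3; reducing to Smith normal form yields diagonal entries (1,1,1).

From H_k ≅ ker(∂_k) / im(∂_{k+1}) we obtain:

  H_0: rank C_0 − rank ∂_1 = 4 − 3 = 1, and the invariant factors of ∂_1 are all 1, so H_0 = Z.
  H_1: rank ker ∂_1 − rank ∂_2 = (4 − 3) − 0 = 1, and there is no ∂_2, so H_1 = Z.

As a check, the Euler characteristic is 4 − 4 = 0, which agrees with 1 − 1 = 0.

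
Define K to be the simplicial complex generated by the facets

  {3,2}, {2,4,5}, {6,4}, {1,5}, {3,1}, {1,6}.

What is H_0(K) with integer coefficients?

H_0 = Z.

Take the total order 1 < 2 < 3 < 4 < 5 < 6 on the vertex set. Then K (dimension 2) consists of the simplices:

  0-simplices (6): [1], [2], [3], [4], [5], [6]
  1-simplices (8): [1,3], [1,5], [1,6], [2,3], [2,4], [2,5], [4,5], [4,6]
  2-simplices (1): [2,4,5]

so the chain groups are C_0 ≅ Z^6, C_1 ≅ Z^8, C_2 ≅ Z^1.

Boundary ∂_1: C_1 → C_0 is given by ∂[p,q] = [q] − [p]. For instance
  ∂[4,6] = [6] − [4].
The 6×8 boundary matrix has rank 5 and Smith normal form diag(1,1,1,1,1).

The boundary map ∂_2: C_2 → C_1 maps a triangle to the signed sum of its edges. For instance
  ∂[2,4,5] = [4,5] − [2,5] + [2,4].
This gives a 8×1 integer matrix of rank 1; reducing to Smith normal form yields diagonal entries (1).

Computing H_k = (kernel of ∂_k) / (image of ∂_{k+1}):

  H_0: rank C_0 − rank ∂_1 = 6 − 5 = 1, and the invariant factors of ∂_1 are all 1, so H_0 = Z.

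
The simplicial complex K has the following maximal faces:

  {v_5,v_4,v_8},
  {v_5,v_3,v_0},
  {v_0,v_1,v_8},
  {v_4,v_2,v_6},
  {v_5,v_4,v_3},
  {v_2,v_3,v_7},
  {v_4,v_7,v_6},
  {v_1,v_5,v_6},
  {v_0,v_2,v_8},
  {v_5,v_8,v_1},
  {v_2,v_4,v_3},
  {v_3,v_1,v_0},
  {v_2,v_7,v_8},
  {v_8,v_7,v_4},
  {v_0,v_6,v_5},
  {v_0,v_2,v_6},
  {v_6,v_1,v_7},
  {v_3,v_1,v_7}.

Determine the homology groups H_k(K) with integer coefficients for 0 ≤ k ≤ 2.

We work with the vertex ordering v_0 < v_1 < v_2 < v_3 < v_4 < v_5 < v_6 < v_7 < v_8. The simplices of K, each written with vertices in increasing order, are:

  0-simplices (9): [v_0], [v_1], [v_2], [v_3], [v_4], [v_5], [v_6], [v_7], [v_8]
  1-simplices (27): (27 of them)
  2-simplices (18): (18 of them)

Hence C_0 ≅ Z^9, C_1 ≅ Z^27, C_2 ≅ Z^18.

Boundary ∂_1: C_1 → C_0 maps an edge to its endpoints' difference, ∂[p,q] = q − p. For instance
  ∂[v_0,v_2] = [v_2] − [v_0].
As a 9×27 matrix over Z this has rank 8, with invariant factors (1,1,1,1,1,1,1,1).

∂_2: C_2 → C_1 acts by ∂[p,q,r] = [q,r] − [p,r] + [p,q]. For instance
  ∂[v_1,v_6,v_7] = [v_6,v_7] − [v_1,v_7] + [v_1,v_6],
  ∂[v_0,v_2,v_8] = [v_2,v_8] − [v_0,v_8] + [v_0,v_2].
As a 27×18 matrix over Z this has rank 18, with invariant factors (1,1,1,1,1,1,1,1,1,1,1,1,1,1,1,1,1,2).

Now H_k = ker ∂_k / im ∂_{k+1}, so:

  H_0: rank C_0 − rank ∂_1 = 9 − 8 = 1, and the invariant factors of ∂_1 are all 1, so H_0 = Z.
  H_1: rank ker ∂_1 − rank ∂_2 = (27 − 8) − 18 = 1, and ∂_2 has invariant factor 2 > 1, so H_1 = Z ⊕ Z/2.
  H_2: rank ker ∂_2 − rank ∂_3 = (18 − 18) − 0 = 0, and there is no ∂_3, so H_2 = 0.

As a check, the Euler characteristic is 9 − 27 + 18 = 0, which agrees with 1 − 1 + 0 = 0.

H_0 ≅ Z,  H_1 ≅ Z ⊕ Z/2,  H_2 = 0.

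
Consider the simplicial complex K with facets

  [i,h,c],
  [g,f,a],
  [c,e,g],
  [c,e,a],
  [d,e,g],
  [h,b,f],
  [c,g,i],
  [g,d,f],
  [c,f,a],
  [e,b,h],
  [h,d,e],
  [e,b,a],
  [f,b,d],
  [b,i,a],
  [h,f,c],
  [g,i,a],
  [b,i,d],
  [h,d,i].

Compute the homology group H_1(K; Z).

H_1 ≅ Z ⊕ Z/2.

We work with the vertex ordering a < b < c < d < e < f < g < h < i. The simplices of K, each written with vertices in increasing order, are:

  0-simplices (9): a, b, c, d, e, f, g, h, i
  1-simplices (27): ab, ac, ae, af, ag, ai, bd, be, bf, bh, bi, ce, cf, cg, ch, ci, de, df, dg, dh, di, eg, eh, fg, fh, gi, hi
  2-simplices (18): abe, abi, ace, acf, afg, agi, bdf, bdi, beh, bfh, ceg, cfh, cgi, chi, deg, deh, dfg, dhi

giving chain groups C_0 ≅ Z^9, C_1 ≅ Z^27, C_2 ≅ Z^18.

Boundary ∂_1: C_1 → C_0 is given by ∂[p,q] = [q] − [p]. For instance
  ∂ci = i − c.
The resulting 9×27 matrix has rank 8, and its Smith normal form has invariant factors (1,1,1,1,1,1,1,1).

The boundary map ∂_2: C_2 → C_1 sends each 2-simplex [p,q,r] to [q,r] − [p,r] + [p,q]. For instance
  ∂abe = be − ae + ab,
  ∂dhi = hi − di + dh.
The 27×18 boundary matrix has rank 18 and Smith normal form diag(1,1,1,1,1,1,1,1,1,1,1,1,1,1,1,1,1,2).

From H_k ≅ ker(∂_k) / im(∂_{k+1}) we obtain:

  H_1: rank ker ∂_1 − rank ∂_2 = (27 − 8) − 18 = 1, and ∂_2 has invariant factor 2 > 1, so H_1 ≅ Z ⊕ Z/2.

(K is a triangulation of the Klein bottle.)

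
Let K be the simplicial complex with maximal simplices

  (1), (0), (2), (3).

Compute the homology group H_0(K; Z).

H_0 = Z^4.

K has 4 vertices.
rank ∂_0 = 0, rank ∂_1 = 0 ⇒ b_0 = 4 − 0 − 0 = 4. So H_0 ≅ Z^4.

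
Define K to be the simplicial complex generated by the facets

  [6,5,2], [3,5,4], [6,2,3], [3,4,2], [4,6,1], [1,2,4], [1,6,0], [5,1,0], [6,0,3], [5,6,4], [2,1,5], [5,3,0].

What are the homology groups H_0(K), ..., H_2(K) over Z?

Order the vertices as 0 < 1 < 2 < 3 < 4 < 5 < 6. Listing each simplex with vertices in this order, K has dimension 2 with simplices:

  0-simplices (7): [0], [1], [2], [3], [4], [5], [6]
  1-simplices (18): [0,1], [0,3], [0,5], [0,6], [1,2], [1,4], [1,5], [1,6], [2,3], [2,4], [2,5], [2,6], [3,4], [3,5], [3,6], [4,5], [4,6], [5,6]
  2-simplices (12): [0,1,5], [0,1,6], [0,3,5], [0,3,6], [1,2,4], [1,2,5], [1,4,6], [2,3,4], [2,3,6], [2,5,6], [3,4,5], [4,5,6]

Hence C_0 ≅ Z^7, C_1 ≅ Z^18, C_2 ≅ Z^12.

The boundary map ∂_1: C_1 → C_0 sends each edge [p,q] (with p < q) to q − p.
As a 7×18 matrix over Z this has rank 6, with invariant factors (1,1,1,1,1,1).

The boundary map ∂_2: C_2 → C_1 sends each 2-simplex [p,q,r] to [q,r] − [p,r] + [p,q]. For instance
  ∂[0,1,5] = [1,5] − [0,5] + [0,1],
  ∂[4,5,6] = [5,6] − [4,6] + [4,5].
As a 18×12 matrix over Z this has rank 12, with invariant factors (1,1,1,1,1,1,1,1,1,1,1,2).

Now H_k = ker ∂_k / im ∂_{k+1}, so:

  H_0: rank C_0 − rank ∂_1 = 7 − 6 = 1, and the invariant factors of ∂_1 are all 1, so H_0 ≅ Z.
  H_1: rank ker ∂_1 − rank ∂_2 = (18 − 6) − 12 = 0, and ∂_2 has invariant factor 2 > 1, so H_1 ≅ Z/2Z.
  H_2: rank ker ∂_2 − rank ∂_3 = (12 − 12) − 0 = 0, and there is no ∂_3, so H_2 ≅ 0.

H_0 ≅ Z,  H_1 ≅ Z/2Z,  H_2 = 0.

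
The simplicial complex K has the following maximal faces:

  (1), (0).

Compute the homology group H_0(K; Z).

H_0 = Z^2.

Order the vertices as 0 < 1. Listing each simplex with vertices in this order, K has dimension 0 with simplices:

  0-simplices (2): [0], [1]

giving chain groups C_0 ≅ Z^2.

Now H_k = ker ∂_k / im ∂_{k+1}, so:

  H_0: rank C_0 − rank ∂_1 = 2 − 0 = 2, and there is no ∂_1, so H_0 ≅ Z^2.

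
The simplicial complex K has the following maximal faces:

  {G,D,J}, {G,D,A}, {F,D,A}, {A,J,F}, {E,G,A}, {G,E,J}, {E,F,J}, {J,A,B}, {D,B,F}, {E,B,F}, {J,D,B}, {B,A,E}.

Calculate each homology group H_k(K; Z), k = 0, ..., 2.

Take the total order A < B < D < E < F < G < J on the vertex set. Then K (dimension 2) consists of the simplices:

  0-simplices (7): A, B, D, E, F, G, J
  1-simplices (18): AB, AD, AE, AF, AG, AJ, BD, BE, BF, BJ, DF, DG, DJ, EF, EG, EJ, FJ, GJ
  2-simplices (12): ABE, ABJ, ADF, ADG, AEG, AFJ, BDF, BDJ, BEF, DGJ, EFJ, EGJ

so the chain groups are C_0 ≅ Z^7, C_1 ≅ Z^18, C_2 ≅ Z^12.

The boundary map ∂_1: C_1 → C_0 maps an edge to its endpoints' difference, ∂[p,q] = q − p. For instance
  ∂AF = F − A.
The 7×18 boundary matrix has rank 6 and Smith normal form diag(1,1,1,1,1,1).

∂_2: C_2 → C_1 sends each 2-simplex [p,q,r] to [q,r] − [p,r] + [p,q]. For instance
  ∂ABE = BE − AE + AB,
  ∂BDJ = DJ − BJ + BD.
The 18×12 boundary matrix has rank 12 and Smith normal form diag(1,1,1,1,1,1,1,1,1,1,1,2).

Now H_k = ker ∂_k / im ∂_{k+1}, so:

  H_0: rank C_0 − rank ∂_1 = 7 − 6 = 1, and the invariant factors of ∂_1 are all 1, so H_0 = Z.
  H_1: rank ker ∂_1 − rank ∂_2 = (18 − 6) − 12 = 0, and ∂_2 has invariant factor 2 > 1, so H_1 = Z/2.
  H_2: rank ker ∂_2 − rank ∂_3 = (12 − 12) − 0 = 0, and there is no ∂_3, so H_2 = 0.

H_0 = Z,  H_1 = Z/2,  H_2 = 0.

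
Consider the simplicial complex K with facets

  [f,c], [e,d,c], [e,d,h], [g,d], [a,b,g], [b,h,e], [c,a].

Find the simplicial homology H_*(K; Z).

Fix the vertex order a < b < c < d < e < f < g < h and write every simplex with vertices in increasing order. Then dim K = 2 and the simplices of K are:

  0-simplices (8): a, b, c, d, e, f, g, h
  1-simplices (13): ab, ac, ag, be, bg, bh, cd, ce, cf, de, dg, dh, eh
  2-simplices (4): abg, beh, cde, deh

giving chain groups C_0 ≅ Z^8, C_1 ≅ Z^13, C_2 ≅ Z^4.

∂_1: C_1 → C_0 is given by ∂[p,q] = [q] − [p]. For instance
  ∂be = e − b.
As a 8×13 matrix over Z this has rank 7, with invariant factors (1,1,1,1,1,1,1).

Boundary ∂_2: C_2 → C_1 acts by ∂[p,q,r] = [q,r] − [p,r] + [p,q]. For instance
  ∂beh = eh − bh + be,
  ∂abg = bg − ag + ab.
The resulting 13×4 matrix has rank 4, and its Smith normal form has invariant factors (1,1,1,1).

From H_k ≅ ker(∂_k) / im(∂_{k+1}) we obtain:

  H_0: rank C_0 − rank ∂_1 = 8 − 7 = 1, and the invariant factors of ∂_1 are all 1, so H_0 = Z.
  H_1: rank ker ∂_1 − rank ∂_2 = (13 − 7) − 4 = 2, and the invariant factors of ∂_2 are all 1, so H_1 = Z^2.
  H_2: rank ker ∂_2 − rank ∂_3 = (4 − 4) − 0 = 0, and there is no ∂_3, so H_2 = 0.

H_0 = Z,  H_1 = Z^2,  H_2 = 0.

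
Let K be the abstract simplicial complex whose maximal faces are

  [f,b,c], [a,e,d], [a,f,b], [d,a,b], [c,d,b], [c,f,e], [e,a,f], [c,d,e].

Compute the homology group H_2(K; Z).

We work with the vertex ordering a < b < c < d < e < f. The simplices of K, each written with vertices in increasing order, are:

  0-simplices (6): a, b, c, d, e, f
  1-simplices (12): ab, ad, ae, af, bc, bd, bf, cd, ce, cf, de, ef
  2-simplices (8): abd, abf, ade, aef, bcd, bcf, cde, cef

so the chain groups are C_0 ≅ Z^6, C_1 ≅ Z^12, C_2 ≅ Z^8.

Boundary ∂_1: C_1 → C_0 sends each edge [p,q] (with p < q) to q − p. For instance
  ∂ce = e − c.
This gives a 6×12 integer matrix of rank 5; reducing to Smith normal form yields diagonal entries (1,1,1,1,1).

The boundary map ∂_2: C_2 → C_1 maps a triangle to the signed sum of its edges. For instance
  ∂abf = bf − af + ab,
  ∂ade = de − ae + ad.
This gives a 12×8 integer matrix of rank 7; reducing to Smith normal form yields diagonal entries (1,1,1,1,1,1,1).

Now H_k = ker ∂_k / im ∂_{k+1}, so:

  H_2: rank ker ∂_2 − rank ∂_3 = (8 − 7) − 0 = 1, and there is no ∂_3, so H_2 ≅ Z.

H_2 ≅ Z.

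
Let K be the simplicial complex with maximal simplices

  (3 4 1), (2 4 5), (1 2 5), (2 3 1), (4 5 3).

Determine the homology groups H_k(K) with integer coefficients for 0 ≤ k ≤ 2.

K has 5 vertices, 10 edges, 5 triangles.
rank ∂_0 = 0, rank ∂_1 = 4 ⇒ b_0 = 5 − 0 − 4 = 1; all invariant factors of ∂_1 are 1 so no torsion. So H_0 ≅ Z.
rank ∂_1 = 4, rank ∂_2 = 5 ⇒ b_1 = 10 − 4 − 5 = 1; all invariant factors of ∂_2 are 1 so no torsion. So H_1 ≅ Z.
rank ∂_2 = 5, rank ∂_3 = 0 ⇒ b_2 = 5 − 5 − 0 = 0. So H_2 ≅ 0.

H_0 = Z,  H_1 = Z,  H_2 = 0.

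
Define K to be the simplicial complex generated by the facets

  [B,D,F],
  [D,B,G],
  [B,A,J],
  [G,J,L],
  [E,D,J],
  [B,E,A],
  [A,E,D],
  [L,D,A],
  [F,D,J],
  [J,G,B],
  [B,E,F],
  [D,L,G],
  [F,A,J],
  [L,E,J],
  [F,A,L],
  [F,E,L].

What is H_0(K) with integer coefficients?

Take the total order A < B < D < E < F < G < J < L on the vertex set. Then K (dimension 2) consists of the simplices:

  0-simplices (8): A, B, D, E, F, G, J, L
  1-simplices (24): AB, AD, AE, AF, AJ, AL, BD, BE, BF, BG, BJ, DE, DF, DG, DJ, DL, EF, EJ, EL, FJ, FL, GJ, GL, JL
  2-simplices (16): ABE, ABJ, ADE, ADL, AFJ, AFL, BDF, BDG, BEF, BGJ, DEJ, DFJ, DGL, EFL, EJL, GJL

Hence C_0 ≅ Z^8, C_1 ≅ Z^24, C_2 ≅ Z^16.

∂_1: C_1 → C_0 sends each edge [p,q] (with p < q) to q − p. For instance
  ∂BE = E − B.
The 8×24 boundary matrix has rank 7 and Smith normal form diag(1,1,1,1,1,1,1).

∂_2: C_2 → C_1 sends each 2-simplex [p,q,r] to [q,r] − [p,r] + [p,q]. For instance
  ∂ADL = DL − AL + AD,
  ∂ABJ = BJ − AJ + AB.
The resulting 24×16 matrix has rank 15, and its Smith normal form has invariant factors (1,1,1,1,1,1,1,1,1,1,1,1,1,1,1).

From H_k ≅ ker(∂_k) / im(∂_{k+1}) we obtain:

  H_0: rank C_0 − rank ∂_1 = 8 − 7 = 1, and the invariant factors of ∂_1 are all 1, so H_0 = Z.

H_0 ≅ Z.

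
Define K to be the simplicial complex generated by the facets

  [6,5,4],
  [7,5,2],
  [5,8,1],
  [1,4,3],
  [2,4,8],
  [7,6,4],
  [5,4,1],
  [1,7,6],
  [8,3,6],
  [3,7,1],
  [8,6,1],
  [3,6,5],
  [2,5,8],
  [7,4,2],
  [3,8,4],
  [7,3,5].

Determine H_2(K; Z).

Take the total order 1 < 2 < 3 < 4 < 5 < 6 < 7 < 8 on the vertex set. Then K (dimension 2) consists of the simplices:

  0-simplices (8): [1], [2], [3], [4], [5], [6], [7], [8]
  1-simplices (24): (24 of them)
  2-simplices (16): [1,3,4], [1,3,7], [1,4,5], [1,5,8], [1,6,7], [1,6,8], [2,4,7], [2,4,8], [2,5,7], [2,5,8], [3,4,8], [3,5,6], [3,5,7], [3,6,8], [4,5,6], [4,6,7]

Hence C_0 ≅ Z^8, C_1 ≅ Z^24, C_2 ≅ Z^16.

Boundary ∂_1: C_1 → C_0 is given by ∂[p,q] = [q] − [p].
This gives a 8×24 integer matrix of rank 7; reducing to Smith normal form yields diagonal entries (1,1,1,1,1,1,1).

∂_2: C_2 → C_1 acts by ∂[p,q,r] = [q,r] − [p,r] + [p,q]. For instance
  ∂[1,6,7] = [6,7] − [1,7] + [1,6],
  ∂[3,5,7] = [5,7] − [3,7] + [3,5].
As a 24×16 matrix over Z this has rank 15, with invariant factors (1,1,1,1,1,1,1,1,1,1,1,1,1,1,1).

Now H_k = ker ∂_k / im ∂_{k+1}, so:

  H_2: rank ker ∂_2 − rank ∂_3 = (16 − 15) − 0 = 1, and there is no ∂_3, so H_2 = Z.

H_2 = Z.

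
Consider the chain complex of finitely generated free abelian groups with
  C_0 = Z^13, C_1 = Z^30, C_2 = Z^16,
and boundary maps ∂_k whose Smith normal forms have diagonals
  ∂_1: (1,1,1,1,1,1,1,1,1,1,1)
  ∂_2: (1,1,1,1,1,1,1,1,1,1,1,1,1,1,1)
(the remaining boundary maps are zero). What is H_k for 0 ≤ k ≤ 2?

H_0 = Z^2,  H_1 = Z^4,  H_2 = Z.

H_0: b_0 = 13 − 0 − 11 = 2; torsion from ∂_1 factors > 1: none. So H_0 = Z^2.
H_1: b_1 = 30 − 11 − 15 = 4; torsion from ∂_2 factors > 1: none. So H_1 = Z^4.
H_2: b_2 = 16 − 15 − 0 = 1; torsion from ∂_3 factors > 1: none. So H_2 = Z.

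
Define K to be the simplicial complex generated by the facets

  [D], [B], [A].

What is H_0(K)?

H_0 = Z^3.

K has 3 vertices.
rank ∂_0 = 0, rank ∂_1 = 0 ⇒ b_0 = 3 − 0 − 0 = 3. So H_0 ≅ Z^3.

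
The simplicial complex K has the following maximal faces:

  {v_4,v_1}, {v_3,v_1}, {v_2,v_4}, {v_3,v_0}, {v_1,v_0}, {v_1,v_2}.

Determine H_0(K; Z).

Order the vertices as v_0 < v_1 < v_2 < v_3 < v_4. Listing each simplex with vertices in this order, K has dimension 1 with simplices:

  0-simplices (5): [v_0], [v_1], [v_2], [v_3], [v_4]
  1-simplices (6): [v_0,v_1], [v_0,v_3], [v_1,v_2], [v_1,v_3], [v_1,v_4], [v_2,v_4]

Hence C_0 ≅ Z^5, C_1 ≅ Z^6.

Boundary ∂_1: C_1 → C_0 is given by ∂[p,q] = [q] − [p]. For instance
  ∂[v_2,v_4] = [v_4] − [v_2].
This gives a 5×6 integer matrix of rank 4; reducing to Smith normal form yields diagonal entries (1,1,1,1).

Reading off H_k = ker ∂_k / im ∂_{k+1}:

  H_0: rank C_0 − rank ∂_1 = 5 − 4 = 1, and the invariant factors of ∂_1 are all 1, so H_0 = Z.

H_0 = Z.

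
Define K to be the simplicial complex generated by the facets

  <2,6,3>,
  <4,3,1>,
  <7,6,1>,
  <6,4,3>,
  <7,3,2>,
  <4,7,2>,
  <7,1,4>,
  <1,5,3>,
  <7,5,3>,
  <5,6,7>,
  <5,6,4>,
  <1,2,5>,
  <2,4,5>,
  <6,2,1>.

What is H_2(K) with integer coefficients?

H_2 = Z.

Take the total order 1 < 2 < 3 < 4 < 5 < 6 < 7 on the vertex set. Then K (dimension 2) consists of the simplices:

  0-simplices (7): [1], [2], [3], [4], [5], [6], [7]
  1-simplices (21): [1,2], [1,3], [1,4], [1,5], [1,6], [1,7], [2,3], [2,4], [2,5], [2,6], [2,7], [3,4], [3,5], [3,6], [3,7], [4,5], [4,6], [4,7], [5,6], [5,7], [6,7]
  2-simplices (14): [1,2,5], [1,2,6], [1,3,4], [1,3,5], [1,4,7], [1,6,7], [2,3,6], [2,3,7], [2,4,5], [2,4,7], [3,4,6], [3,5,7], [4,5,6], [5,6,7]

Hence C_0 ≅ Z^7, C_1 ≅ Z^21, C_2 ≅ Z^14.

The boundary map ∂_1: C_1 → C_0 is given by ∂[p,q] = [q] − [p]. For instance
  ∂[3,7] = [7] − [3].
As a 7×21 matrix over Z this has rank 6, with invariant factors (1,1,1,1,1,1).

∂_2: C_2 → C_1 acts by ∂[p,q,r] = [q,r] − [p,r] + [p,q]. For instance
  ∂[2,3,7] = [3,7] − [2,7] + [2,3],
  ∂[2,4,5] = [4,5] − [2,5] + [2,4].
This gives a 21×14 integer matrix of rank 13; reducing to Smith normal form yields diagonal entries (1,1,1,1,1,1,1,1,1,1,1,1,1).

Computing H_k = (kernel of ∂_k) / (image of ∂_{k+1}):

  H_2: rank ker ∂_2 − rank ∂_3 = (14 − 13) − 0 = 1, and there is no ∂_3, so H_2 ≅ Z.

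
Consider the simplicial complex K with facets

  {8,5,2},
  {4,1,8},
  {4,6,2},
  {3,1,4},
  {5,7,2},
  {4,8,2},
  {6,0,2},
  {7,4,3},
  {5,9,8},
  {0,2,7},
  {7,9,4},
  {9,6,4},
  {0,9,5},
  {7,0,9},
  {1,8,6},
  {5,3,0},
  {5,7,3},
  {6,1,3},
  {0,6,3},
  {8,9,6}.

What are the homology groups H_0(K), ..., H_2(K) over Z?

H_0 ≅ Z,  H_1 ≅ Z ⊕ Z/2Z,  H_2 = 0.

Fix the vertex order 0 < 1 < 2 < 3 < 4 < 5 < 6 < 7 < 8 < 9 and write every simplex with vertices in increasing order. Then dim K = 2 and the simplices of K are:

  0-simplices (10): [0], [1], [2], [3], [4], [5], [6], [7], [8], [9]
  1-simplices (30): (30 of them)
  2-simplices (20): (20 of them)

so the chain groups are C_0 ≅ Z^10, C_1 ≅ Z^30, C_2 ≅ Z^20.

The boundary map ∂_1: C_1 → C_0 sends each edge [p,q] (with p < q) to q − p. For instance
  ∂[2,5] = [5] − [2].
As a 10×30 matrix over Z this has rank 9, with invariant factors (1,1,1,1,1,1,1,1,1).

The boundary map ∂_2: C_2 → C_1 sends each 2-simplex [p,q,r] to [q,r] − [p,r] + [p,q]. For instance
  ∂[6,8,9] = [8,9] − [6,9] + [6,8],
  ∂[4,7,9] = [7,9] − [4,9] + [4,7].
The 30×20 boundary matrix has rank 20 and Smith normal form diag(1,1,1,1,1,1,1,1,1,1,1,1,1,1,1,1,1,1,1,2).

From H_k ≅ ker(∂_k) / im(∂_{k+1}) we obtain:

  H_0: rank C_0 − rank ∂_1 = 10 − 9 = 1, and the invariant factors of ∂_1 are all 1, so H_0 = Z.
  H_1: rank ker ∂_1 − rank ∂_2 = (30 − 9) − 20 = 1, and ∂_2 has invariant factor 2 > 1, so H_1 = Z ⊕ Z/2Z.
  H_2: rank ker ∂_2 − rank ∂_3 = (20 − 20) − 0 = 0, and there is no ∂_3, so H_2 = 0.

As a check, the Euler characteristic is 10 − 30 + 20 = 0, which agrees with 1 − 1 + 0 = 0.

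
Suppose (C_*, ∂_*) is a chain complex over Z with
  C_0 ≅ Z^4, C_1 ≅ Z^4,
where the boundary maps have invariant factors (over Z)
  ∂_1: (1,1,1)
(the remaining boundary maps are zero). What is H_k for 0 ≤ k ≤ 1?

H_0: b_0 = 4 − 0 − 3 = 1; torsion from ∂_1 factors > 1: none. So H_0 ≅ Z.
H_1: b_1 = 4 − 3 − 0 = 1; torsion from ∂_2 factors > 1: none. So H_1 ≅ Z.

H_0 ≅ Z,  H_1 ≅ Z.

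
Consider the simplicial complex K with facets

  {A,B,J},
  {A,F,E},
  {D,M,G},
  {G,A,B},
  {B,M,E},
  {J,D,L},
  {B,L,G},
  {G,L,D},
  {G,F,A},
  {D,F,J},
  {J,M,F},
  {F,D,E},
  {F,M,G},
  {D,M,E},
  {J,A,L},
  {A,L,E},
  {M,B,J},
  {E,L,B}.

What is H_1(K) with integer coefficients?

H_1 = Z ⊕ Z/2Z.

Order the vertices as A < B < D < E < F < G < J < L < M. Listing each simplex with vertices in this order, K has dimension 2 with simplices:

  0-simplices (9): A, B, D, E, F, G, J, L, M
  1-simplices (27): AB, AE, AF, AG, AJ, AL, BE, BG, BJ, BL, BM, DE, DF, DG, DJ, DL, DM, EF, EL, EM, FG, FJ, FM, GL, GM, JL, JM
  2-simplices (18): ABG, ABJ, AEF, AEL, AFG, AJL, BEL, BEM, BGL, BJM, DEF, DEM, DFJ, DGL, DGM, DJL, FGM, FJM

Hence C_0 ≅ Z^9, C_1 ≅ Z^27, C_2 ≅ Z^18.

The boundary map ∂_1: C_1 → C_0 maps an edge to its endpoints' difference, ∂[p,q] = q − p.
This gives a 9×27 integer matrix of rank 8; reducing to Smith normal form yields diagonal entries (1,1,1,1,1,1,1,1).

∂_2: C_2 → C_1 sends each 2-simplex [p,q,r] to [q,r] − [p,r] + [p,q]. For instance
  ∂DEF = EF − DF + DE,
  ∂DGL = GL − DL + DG.
This gives a 27×18 integer matrix of rank 18; reducing to Smith normal form yields diagonal entries (1,1,1,1,1,1,1,1,1,1,1,1,1,1,1,1,1,2).

Reading off H_k = ker ∂_k / im ∂_{k+1}:

  H_1: rank ker ∂_1 − rank ∂_2 = (27 − 8) − 18 = 1, and ∂_2 has invariant factor 2 > 1, so H_1 = Z ⊕ Z/2Z.

(K is a triangulation of the Klein bottle.)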